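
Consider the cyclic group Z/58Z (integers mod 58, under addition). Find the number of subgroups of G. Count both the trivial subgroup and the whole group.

A cyclic group of order 58 has exactly one subgroup for each divisor of 58.
Divisors of 58: 1, 2, 29, 58.
So Z/58Z has 4 subgroups.

4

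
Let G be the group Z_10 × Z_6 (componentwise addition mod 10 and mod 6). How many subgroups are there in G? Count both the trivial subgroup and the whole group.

|G| = 60, so by Lagrange every subgroup order divides 60. Divisors: 1, 2, 3, 4, 5, 6, 10, 12, 15, 20, 30, 60.
Subgroups by order — order 1: 1; order 2: 3; order 3: 1; order 4: 1; order 5: 1; order 6: 3; order 10: 3; order 12: 1; order 15: 1; order 20: 1; order 30: 3; order 60: 1.
Total: 1 + 3 + 1 + 1 + 1 + 3 + 3 + 1 + 1 + 1 + 3 + 1 = 20.

20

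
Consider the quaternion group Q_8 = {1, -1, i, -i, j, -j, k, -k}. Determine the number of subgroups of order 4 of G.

|G| = 8 and 4 | 8, so subgroups of order 4 are possible by Lagrange.
The subgroups of order 4 are: {1, -1, i, -i}; {1, -1, j, -j}; {1, -1, k, -k}.
So G has 3 subgroups of order 4.

3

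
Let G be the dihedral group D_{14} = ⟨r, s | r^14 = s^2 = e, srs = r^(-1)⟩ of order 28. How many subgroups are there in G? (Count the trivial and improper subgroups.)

|G| = 28, so by Lagrange every subgroup order divides 28. Divisors: 1, 2, 4, 7, 14, 28.
Subgroups by order — order 1: 1; order 2: 15; order 4: 7; order 7: 1; order 14: 3; order 28: 1.
Total: 1 + 15 + 7 + 1 + 3 + 1 = 28.

28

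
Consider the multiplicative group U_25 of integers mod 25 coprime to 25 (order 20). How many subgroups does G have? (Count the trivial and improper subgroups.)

|G| = 20, so by Lagrange every subgroup order divides 20. Divisors: 1, 2, 4, 5, 10, 20.
Subgroups by order — order 1: 1; order 2: 1; order 4: 1; order 5: 1; order 10: 1; order 20: 1.
Total: 1 + 1 + 1 + 1 + 1 + 1 = 6.

6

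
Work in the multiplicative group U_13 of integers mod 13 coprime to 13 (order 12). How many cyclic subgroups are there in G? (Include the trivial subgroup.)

Each element a generates a cyclic subgroup ⟨a⟩; distinct elements may generate the same one (a cyclic group of order d has φ(d) generators).
Cyclic subgroups by order — order 1: 1; order 2: 1; order 3: 1; order 4: 1; order 6: 1; order 12: 1.
Total: 6.

6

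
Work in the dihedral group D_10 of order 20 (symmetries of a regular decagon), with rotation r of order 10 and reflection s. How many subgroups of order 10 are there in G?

3

|G| = 20 and 10 | 20, so subgroups of order 10 are possible by Lagrange.
The subgroups of order 10 are: {e, r, r^2, r^3, r^4, r^5, r^6, r^7, r^8, r^9}; {e, r^2, r^4, r^6, r^8, s, r^2s, r^4s, r^6s, r^8s}; {e, r^2, r^4, r^6, r^8, rs, r^3s, r^5s, r^7s, r^9s}.
So G has 3 subgroups of order 10.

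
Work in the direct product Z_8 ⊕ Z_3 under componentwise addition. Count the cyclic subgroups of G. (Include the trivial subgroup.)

Each element a generates a cyclic subgroup ⟨a⟩; distinct elements may generate the same one (a cyclic group of order d has φ(d) generators).
Cyclic subgroups by order — order 1: 1; order 2: 1; order 3: 1; order 4: 1; order 6: 1; order 8: 1; order 12: 1; order 24: 1.
Total: 8.

8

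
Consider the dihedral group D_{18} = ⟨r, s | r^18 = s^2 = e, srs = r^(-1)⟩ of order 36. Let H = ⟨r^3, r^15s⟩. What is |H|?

12

|⟨r^3⟩| = 6 and |⟨r^15s⟩| = 2, so |H| is a multiple of lcm(6, 2) = 6 and divides |G| = 36.
Closing under the operation: H = {e, r^3, r^6, r^9, r^12, r^15, s, r^3s, r^6s, r^9s, r^12s, r^15s}, so |H| = 12.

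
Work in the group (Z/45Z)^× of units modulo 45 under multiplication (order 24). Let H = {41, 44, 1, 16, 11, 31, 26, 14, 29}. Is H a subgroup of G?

No

|H| = 9 does not divide |G| = 24, so by Lagrange H is not a subgroup.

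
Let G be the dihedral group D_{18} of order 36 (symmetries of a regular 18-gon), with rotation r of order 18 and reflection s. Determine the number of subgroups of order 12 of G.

|G| = 36 and 12 | 36, so subgroups of order 12 are possible by Lagrange.
The subgroups of order 12 are: {e, r^3, r^6, r^9, r^12, r^15, rs, r^4s, r^7s, r^10s, r^13s, r^16s}; {e, r^3, r^6, r^9, r^12, r^15, r^2s, r^5s, r^8s, r^11s, r^14s, r^17s}; {e, r^3, r^6, r^9, r^12, r^15, s, r^3s, r^6s, r^9s, r^12s, r^15s}.
So G has 3 subgroups of order 12.

3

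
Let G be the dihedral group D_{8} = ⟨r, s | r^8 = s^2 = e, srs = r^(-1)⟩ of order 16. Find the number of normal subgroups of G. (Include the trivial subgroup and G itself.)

7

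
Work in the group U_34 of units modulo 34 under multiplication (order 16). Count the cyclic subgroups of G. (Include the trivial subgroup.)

5

Group the elements of G by the cyclic subgroup they generate; each cyclic subgroup of order d accounts for φ(d) elements.
Cyclic subgroups by order — order 1: 1; order 2: 1; order 4: 1; order 8: 1; order 16: 1.
Total: 5.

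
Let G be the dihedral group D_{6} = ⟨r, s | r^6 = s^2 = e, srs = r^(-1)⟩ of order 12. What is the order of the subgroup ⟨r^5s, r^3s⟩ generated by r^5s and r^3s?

|⟨r^5s⟩| = 2 and |⟨r^3s⟩| = 2, so |H| is a multiple of lcm(2, 2) = 2 and divides |G| = 12.
Closing under the operation: H = {e, r^2, r^4, rs, r^3s, r^5s}, so |H| = 6.

6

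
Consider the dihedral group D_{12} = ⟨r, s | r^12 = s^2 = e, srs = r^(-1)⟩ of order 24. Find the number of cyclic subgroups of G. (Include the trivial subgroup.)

18

Each element a generates a cyclic subgroup ⟨a⟩; distinct elements may generate the same one (a cyclic group of order d has φ(d) generators).
Cyclic subgroups by order — order 1: 1; order 2: 13; order 3: 1; order 4: 1; order 6: 1; order 12: 1.
Total: 18.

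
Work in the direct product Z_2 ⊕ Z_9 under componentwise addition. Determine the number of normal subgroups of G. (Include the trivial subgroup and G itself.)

G is abelian, so every subgroup is normal.
G has 6 subgroups in total, hence 6 normal subgroups.

6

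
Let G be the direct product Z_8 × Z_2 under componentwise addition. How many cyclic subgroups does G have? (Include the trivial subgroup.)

8

Group the elements of G by the cyclic subgroup they generate; each cyclic subgroup of order d accounts for φ(d) elements.
Cyclic subgroups by order — order 1: 1; order 2: 3; order 4: 2; order 8: 2.
Total: 8.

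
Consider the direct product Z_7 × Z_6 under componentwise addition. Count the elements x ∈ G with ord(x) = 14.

An element (a,b) has order lcm(ord(a), ord(b)); count pairs with lcm equal to 14.
Enumerating gives 6 such elements.

6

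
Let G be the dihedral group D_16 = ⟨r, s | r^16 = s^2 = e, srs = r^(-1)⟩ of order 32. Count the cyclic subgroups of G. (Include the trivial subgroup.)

Group the elements of G by the cyclic subgroup they generate; each cyclic subgroup of order d accounts for φ(d) elements.
Cyclic subgroups by order — order 1: 1; order 2: 17; order 4: 1; order 8: 1; order 16: 1.
Total: 21.

21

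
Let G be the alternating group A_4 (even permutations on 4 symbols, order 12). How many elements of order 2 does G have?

The elements of order 2 are: (1 2)(3 4), (1 3)(2 4), (1 4)(2 3).
That's 3.

3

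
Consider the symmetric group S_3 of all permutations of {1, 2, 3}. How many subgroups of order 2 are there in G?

3

|G| = 6 and 2 | 6, so subgroups of order 2 are possible by Lagrange.
The subgroups of order 2 are: {e, (1 2)}; {e, (1 3)}; {e, (2 3)}.
So G has 3 subgroups of order 2.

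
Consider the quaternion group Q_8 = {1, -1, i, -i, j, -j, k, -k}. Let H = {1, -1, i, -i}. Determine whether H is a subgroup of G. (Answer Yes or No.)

|H| = 4 divides |G| = 8, consistent with Lagrange.
H contains the identity, every element's inverse is in H, and H is closed under ·: it is a subgroup.
In fact H = ⟨-i⟩.

Yes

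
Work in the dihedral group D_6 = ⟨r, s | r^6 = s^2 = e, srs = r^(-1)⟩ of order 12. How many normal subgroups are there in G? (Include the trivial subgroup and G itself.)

G has 16 subgroups. Checking conjugation-invariance by order — order 1: 1/1 normal; order 2: 1/7 normal; order 3: 1/1 normal; order 4: 0/3 normal; order 6: 3/3 normal; order 12: 1/1 normal.
Total normal subgroups: 7.

7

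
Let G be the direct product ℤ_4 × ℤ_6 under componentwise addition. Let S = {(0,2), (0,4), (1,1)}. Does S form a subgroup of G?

No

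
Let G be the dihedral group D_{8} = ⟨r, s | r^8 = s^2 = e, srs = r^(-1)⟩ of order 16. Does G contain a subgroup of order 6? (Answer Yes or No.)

6 does not divide |G| = 16, so by Lagrange no subgroup of order 6 exists.

No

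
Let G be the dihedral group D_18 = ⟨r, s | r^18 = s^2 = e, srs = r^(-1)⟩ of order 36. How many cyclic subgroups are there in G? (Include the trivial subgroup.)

Each element a generates a cyclic subgroup ⟨a⟩; distinct elements may generate the same one (a cyclic group of order d has φ(d) generators).
Cyclic subgroups by order — order 1: 1; order 2: 19; order 3: 1; order 6: 1; order 9: 1; order 18: 1.
Total: 24.

24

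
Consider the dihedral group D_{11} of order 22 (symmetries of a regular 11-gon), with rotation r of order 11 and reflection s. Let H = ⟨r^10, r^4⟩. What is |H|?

|⟨r^10⟩| = 11 and |⟨r^4⟩| = 11, so |H| is a multiple of lcm(11, 11) = 11 and divides |G| = 22.
Closing under the operation: H = {e, r, r^2, r^3, r^4, r^5, r^6, r^7, r^8, r^9, r^10}, so |H| = 11.

11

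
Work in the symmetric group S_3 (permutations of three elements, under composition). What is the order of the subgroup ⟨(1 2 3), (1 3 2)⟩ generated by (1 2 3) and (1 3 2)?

3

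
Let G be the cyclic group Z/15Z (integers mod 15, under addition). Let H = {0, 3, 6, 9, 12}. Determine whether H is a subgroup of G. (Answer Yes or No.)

|H| = 5 divides |G| = 15, consistent with Lagrange.
H contains the identity, every element's inverse is in H, and H is closed under +: it is a subgroup.
In fact H = ⟨3⟩.

Yes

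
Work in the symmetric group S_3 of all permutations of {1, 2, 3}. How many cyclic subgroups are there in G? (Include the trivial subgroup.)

Group the elements of G by the cyclic subgroup they generate; each cyclic subgroup of order d accounts for φ(d) elements.
Cyclic subgroups by order — order 1: 1; order 2: 3; order 3: 1.
Total: 5.

5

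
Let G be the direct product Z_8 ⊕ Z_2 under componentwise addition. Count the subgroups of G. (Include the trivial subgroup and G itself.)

|G| = 16, so by Lagrange every subgroup order divides 16. Divisors: 1, 2, 4, 8, 16.
Subgroups by order — order 1: 1; order 2: 3; order 4: 3; order 8: 3; order 16: 1.
Total: 1 + 3 + 3 + 3 + 1 = 11.

11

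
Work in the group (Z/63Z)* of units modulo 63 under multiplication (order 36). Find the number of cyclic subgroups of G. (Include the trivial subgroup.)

20

Group the elements of G by the cyclic subgroup they generate; each cyclic subgroup of order d accounts for φ(d) elements.
Cyclic subgroups by order — order 1: 1; order 2: 3; order 3: 4; order 6: 12.
Total: 20.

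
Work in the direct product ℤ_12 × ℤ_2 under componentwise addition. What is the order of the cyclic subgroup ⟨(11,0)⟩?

12

The order of (11,0) in Z_12 × Z_2 is lcm(ord(11) in Z_12, ord(0) in Z_2).
ord(11) = 12 and ord(0) = 1, so |⟨(11,0)⟩| = lcm(12, 1) = 12.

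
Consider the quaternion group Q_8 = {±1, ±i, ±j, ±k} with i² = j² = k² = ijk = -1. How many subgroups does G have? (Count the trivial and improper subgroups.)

|G| = 8, so by Lagrange every subgroup order divides 8. Divisors: 1, 2, 4, 8.
Subgroups by order — order 1: 1; order 2: 1; order 4: 3; order 8: 1.
Total: 1 + 1 + 3 + 1 = 6.

6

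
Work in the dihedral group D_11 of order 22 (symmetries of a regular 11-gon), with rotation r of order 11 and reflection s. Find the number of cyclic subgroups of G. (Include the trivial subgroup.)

Each element a generates a cyclic subgroup ⟨a⟩; distinct elements may generate the same one (a cyclic group of order d has φ(d) generators).
Cyclic subgroups by order — order 1: 1; order 2: 11; order 11: 1.
Total: 13.

13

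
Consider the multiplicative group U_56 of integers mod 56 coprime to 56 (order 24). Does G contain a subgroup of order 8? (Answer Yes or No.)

Yes

8 | 24. A subgroup of order 8 is {1, 13, 15, 27, 29, 41, 43, 55}.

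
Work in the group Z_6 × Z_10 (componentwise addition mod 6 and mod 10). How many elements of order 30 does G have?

An element (a,b) has order lcm(ord(a), ord(b)); count pairs with lcm equal to 30.
Enumerating gives 24 such elements.

24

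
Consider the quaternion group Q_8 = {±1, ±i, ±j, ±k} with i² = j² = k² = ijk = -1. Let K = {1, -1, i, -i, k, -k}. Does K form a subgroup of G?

No

|K| = 6 does not divide |G| = 8, so by Lagrange K is not a subgroup.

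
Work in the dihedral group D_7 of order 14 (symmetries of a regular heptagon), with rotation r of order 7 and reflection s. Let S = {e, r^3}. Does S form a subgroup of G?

r^3 ∈ S but its inverse r^4 ∉ S, so S is not a subgroup.

No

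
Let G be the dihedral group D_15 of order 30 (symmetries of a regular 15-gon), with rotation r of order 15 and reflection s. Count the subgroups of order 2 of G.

|G| = 30 and 2 | 30, so subgroups of order 2 are possible by Lagrange.
The subgroups of order 2 are: {e, r^10s}; {e, r^11s}; {e, r^12s}; {e, r^13s}; … (15 in all).
So G has 15 subgroups of order 2.

15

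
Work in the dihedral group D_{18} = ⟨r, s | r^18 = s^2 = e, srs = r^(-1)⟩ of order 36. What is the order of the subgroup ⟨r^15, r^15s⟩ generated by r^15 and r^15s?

12

|⟨r^15⟩| = 6 and |⟨r^15s⟩| = 2, so |H| is a multiple of lcm(6, 2) = 6 and divides |G| = 36.
Closing under the operation: H = {e, r^3, r^6, r^9, r^12, r^15, s, r^3s, r^6s, r^9s, r^12s, r^15s}, so |H| = 12.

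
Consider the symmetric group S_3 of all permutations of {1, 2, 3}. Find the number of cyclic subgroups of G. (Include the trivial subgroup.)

A cyclic subgroup of order d is generated by each of its φ(d) elements of order d, so the cyclic subgroups of order d number (#elements of order d)/φ(d).
Cyclic subgroups by order — order 1: 1; order 2: 3; order 3: 1.
Total: 5.

5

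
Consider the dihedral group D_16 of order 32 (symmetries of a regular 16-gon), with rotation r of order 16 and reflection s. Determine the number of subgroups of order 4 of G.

|G| = 32 and 4 | 32, so subgroups of order 4 are possible by Lagrange.
The subgroups of order 4 are: {e, r^8, r^2s, r^10s}; {e, r^8, r^3s, r^11s}; {e, r^4, r^8, r^12}; {e, r^8, r^4s, r^12s}; … (9 in all).
So G has 9 subgroups of order 4.

9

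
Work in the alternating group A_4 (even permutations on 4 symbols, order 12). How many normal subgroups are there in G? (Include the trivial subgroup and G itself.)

G has 10 subgroups. Checking conjugation-invariance by order — order 1: 1/1 normal; order 2: 0/3 normal; order 3: 0/4 normal; order 4: 1/1 normal; order 12: 1/1 normal.
Total normal subgroups: 3.

3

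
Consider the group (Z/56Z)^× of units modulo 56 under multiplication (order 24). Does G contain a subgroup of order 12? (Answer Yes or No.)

12 | 24. A subgroup of order 12 is {1, 5, 9, 11, 13, 25, 31, 43, 45, 47, 51, 55}.

Yes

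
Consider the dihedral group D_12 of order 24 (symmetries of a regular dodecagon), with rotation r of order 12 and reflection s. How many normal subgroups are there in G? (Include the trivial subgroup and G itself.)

9

G has 34 subgroups. Checking conjugation-invariance by order — order 1: 1/1 normal; order 2: 1/13 normal; order 3: 1/1 normal; order 4: 1/7 normal; order 6: 1/5 normal; order 8: 0/3 normal; order 12: 3/3 normal; order 24: 1/1 normal.
Total normal subgroups: 9.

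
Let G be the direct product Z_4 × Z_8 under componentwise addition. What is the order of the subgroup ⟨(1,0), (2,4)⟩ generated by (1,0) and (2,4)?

|⟨(1,0)⟩| = 4 and |⟨(2,4)⟩| = 2, so |H| is a multiple of lcm(4, 2) = 4 and divides |G| = 32.
Closing under the operation: H = {(0,0), (0,4), (1,0), (1,4), (2,0), (2,4), (3,0), (3,4)}, so |H| = 8.

8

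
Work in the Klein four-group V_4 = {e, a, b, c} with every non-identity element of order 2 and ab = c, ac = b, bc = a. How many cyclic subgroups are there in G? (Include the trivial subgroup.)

Each element a generates a cyclic subgroup ⟨a⟩; distinct elements may generate the same one (a cyclic group of order d has φ(d) generators).
Cyclic subgroups by order — order 1: 1; order 2: 3.
Total: 4.

4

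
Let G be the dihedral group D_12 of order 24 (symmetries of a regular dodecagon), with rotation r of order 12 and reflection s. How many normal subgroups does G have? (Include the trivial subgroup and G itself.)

G has 34 subgroups. Checking conjugation-invariance by order — order 1: 1/1 normal; order 2: 1/13 normal; order 3: 1/1 normal; order 4: 1/7 normal; order 6: 1/5 normal; order 8: 0/3 normal; order 12: 3/3 normal; order 24: 1/1 normal.
Total normal subgroups: 9.

9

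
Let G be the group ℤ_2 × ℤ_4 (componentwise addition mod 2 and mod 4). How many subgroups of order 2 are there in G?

|G| = 8 and 2 | 8, so subgroups of order 2 are possible by Lagrange.
The subgroups of order 2 are: {(0,0), (0,2)}; {(0,0), (1,0)}; {(0,0), (1,2)}.
So G has 3 subgroups of order 2.

3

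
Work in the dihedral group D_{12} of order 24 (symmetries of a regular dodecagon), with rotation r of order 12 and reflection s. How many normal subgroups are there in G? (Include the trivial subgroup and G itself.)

G has 34 subgroups. Checking conjugation-invariance by order — order 1: 1/1 normal; order 2: 1/13 normal; order 3: 1/1 normal; order 4: 1/7 normal; order 6: 1/5 normal; order 8: 0/3 normal; order 12: 3/3 normal; order 24: 1/1 normal.
Total normal subgroups: 9.

9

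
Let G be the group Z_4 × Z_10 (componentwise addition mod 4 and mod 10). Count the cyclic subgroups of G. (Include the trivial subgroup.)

12

Each element a generates a cyclic subgroup ⟨a⟩; distinct elements may generate the same one (a cyclic group of order d has φ(d) generators).
Cyclic subgroups by order — order 1: 1; order 2: 3; order 4: 2; order 5: 1; order 10: 3; order 20: 2.
Total: 12.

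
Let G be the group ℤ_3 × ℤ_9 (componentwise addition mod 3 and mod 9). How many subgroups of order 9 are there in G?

4

|G| = 27 and 9 | 27, so subgroups of order 9 are possible by Lagrange.
The subgroups of order 9 are: {(0,0), (0,1), (0,2), (0,3), (0,4), (0,5), (0,6), (0,7), (0,8)}; {(0,0), (0,3), (0,6), (1,0), (1,3), (1,6), (2,0), (2,3), (2,6)}; {(0,0), (0,3), (0,6), (1,1), (1,4), (1,7), (2,2), (2,5), (2,8)}; {(0,0), (0,3), (0,6), (1,2), (1,5), (1,8), (2,1), (2,4), (2,7)}.
So G has 4 subgroups of order 9.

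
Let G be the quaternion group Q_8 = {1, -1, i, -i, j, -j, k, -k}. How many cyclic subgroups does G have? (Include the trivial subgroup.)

5

A cyclic subgroup of order d is generated by each of its φ(d) elements of order d, so the cyclic subgroups of order d number (#elements of order d)/φ(d).
Cyclic subgroups by order — order 1: 1; order 2: 1; order 4: 3.
Total: 5.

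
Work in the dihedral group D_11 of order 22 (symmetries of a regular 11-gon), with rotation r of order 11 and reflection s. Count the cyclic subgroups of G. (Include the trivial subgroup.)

A cyclic subgroup of order d is generated by each of its φ(d) elements of order d, so the cyclic subgroups of order d number (#elements of order d)/φ(d).
Cyclic subgroups by order — order 1: 1; order 2: 11; order 11: 1.
Total: 13.

13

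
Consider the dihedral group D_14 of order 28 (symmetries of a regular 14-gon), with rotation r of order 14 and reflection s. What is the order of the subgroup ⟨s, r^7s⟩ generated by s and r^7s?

4

|⟨s⟩| = 2 and |⟨r^7s⟩| = 2, so |H| is a multiple of lcm(2, 2) = 2 and divides |G| = 28.
Closing under the operation: H = {e, r^7, s, r^7s}, so |H| = 4.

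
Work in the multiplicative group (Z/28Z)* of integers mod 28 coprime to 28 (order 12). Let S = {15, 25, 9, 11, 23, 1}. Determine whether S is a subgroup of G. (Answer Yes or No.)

Yes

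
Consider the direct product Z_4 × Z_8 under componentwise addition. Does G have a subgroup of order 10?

10 does not divide |G| = 32, so by Lagrange no subgroup of order 10 exists.

No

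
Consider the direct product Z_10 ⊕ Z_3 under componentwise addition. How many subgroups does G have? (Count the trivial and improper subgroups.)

8

|G| = 30, so by Lagrange every subgroup order divides 30. Divisors: 1, 2, 3, 5, 6, 10, 15, 30.
Subgroups by order — order 1: 1; order 2: 1; order 3: 1; order 5: 1; order 6: 1; order 10: 1; order 15: 1; order 30: 1.
Total: 1 + 1 + 1 + 1 + 1 + 1 + 1 + 1 = 8.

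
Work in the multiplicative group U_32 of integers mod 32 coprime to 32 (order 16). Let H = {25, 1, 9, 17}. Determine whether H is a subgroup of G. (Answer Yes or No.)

|H| = 4 divides |G| = 16, consistent with Lagrange.
H contains the identity, every element's inverse is in H, and H is closed under ·: it is a subgroup.
In fact H = ⟨25⟩.

Yes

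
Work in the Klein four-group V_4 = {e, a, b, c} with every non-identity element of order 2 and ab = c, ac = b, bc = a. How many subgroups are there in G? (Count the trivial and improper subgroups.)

5

|G| = 4, so by Lagrange every subgroup order divides 4. Divisors: 1, 2, 4.
Subgroups by order — order 1: 1; order 2: 3; order 4: 1.
Total: 1 + 3 + 1 = 5.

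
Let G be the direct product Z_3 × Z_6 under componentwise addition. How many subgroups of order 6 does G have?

|G| = 18 and 6 | 18, so subgroups of order 6 are possible by Lagrange.
The subgroups of order 6 are: {(0,0), (0,1), (0,2), (0,3), (0,4), (0,5)}; {(0,0), (0,3), (1,0), (1,3), (2,0), (2,3)}; {(0,0), (0,3), (1,1), (1,4), (2,2), (2,5)}; {(0,0), (0,3), (1,2), (1,5), (2,1), (2,4)}.
So G has 4 subgroups of order 6.

4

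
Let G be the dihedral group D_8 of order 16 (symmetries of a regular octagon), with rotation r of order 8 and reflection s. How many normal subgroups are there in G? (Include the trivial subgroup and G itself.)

7

G has 19 subgroups. Checking conjugation-invariance by order — order 1: 1/1 normal; order 2: 1/9 normal; order 4: 1/5 normal; order 8: 3/3 normal; order 16: 1/1 normal.
Total normal subgroups: 7.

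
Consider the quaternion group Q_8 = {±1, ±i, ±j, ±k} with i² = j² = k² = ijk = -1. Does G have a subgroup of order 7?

7 does not divide |G| = 8, so by Lagrange no subgroup of order 7 exists.

No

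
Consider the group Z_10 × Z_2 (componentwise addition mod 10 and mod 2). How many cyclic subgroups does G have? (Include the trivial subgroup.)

8

Group the elements of G by the cyclic subgroup they generate; each cyclic subgroup of order d accounts for φ(d) elements.
Cyclic subgroups by order — order 1: 1; order 2: 3; order 5: 1; order 10: 3.
Total: 8.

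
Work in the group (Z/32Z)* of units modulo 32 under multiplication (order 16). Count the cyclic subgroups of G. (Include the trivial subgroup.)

Group the elements of G by the cyclic subgroup they generate; each cyclic subgroup of order d accounts for φ(d) elements.
Cyclic subgroups by order — order 1: 1; order 2: 3; order 4: 2; order 8: 2.
Total: 8.

8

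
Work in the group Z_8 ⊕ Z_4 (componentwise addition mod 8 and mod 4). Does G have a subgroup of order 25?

25 does not divide |G| = 32, so by Lagrange no subgroup of order 25 exists.

No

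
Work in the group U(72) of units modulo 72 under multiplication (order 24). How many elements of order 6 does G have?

14

Enumerating element orders in G gives 14 elements of order 6.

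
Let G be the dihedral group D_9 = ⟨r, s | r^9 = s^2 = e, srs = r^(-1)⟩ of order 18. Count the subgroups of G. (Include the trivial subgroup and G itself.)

|G| = 18, so by Lagrange every subgroup order divides 18. Divisors: 1, 2, 3, 6, 9, 18.
Subgroups by order — order 1: 1; order 2: 9; order 3: 1; order 6: 3; order 9: 1; order 18: 1.
Total: 1 + 9 + 1 + 3 + 1 + 1 = 16.

16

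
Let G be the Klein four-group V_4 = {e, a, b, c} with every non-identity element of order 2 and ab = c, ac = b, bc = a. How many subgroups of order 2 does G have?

|G| = 4 and 2 | 4, so subgroups of order 2 are possible by Lagrange.
The subgroups of order 2 are: {e, a}; {e, b}; {e, c}.
So G has 3 subgroups of order 2.

3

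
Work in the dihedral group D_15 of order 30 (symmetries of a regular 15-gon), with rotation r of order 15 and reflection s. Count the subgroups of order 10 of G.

|G| = 30 and 10 | 30, so subgroups of order 10 are possible by Lagrange.
The subgroups of order 10 are: {e, r^3, r^6, r^9, r^12, rs, r^4s, r^7s, r^10s, r^13s}; {e, r^3, r^6, r^9, r^12, r^2s, r^5s, r^8s, r^11s, r^14s}; {e, r^3, r^6, r^9, r^12, s, r^3s, r^6s, r^9s, r^12s}.
So G has 3 subgroups of order 10.

3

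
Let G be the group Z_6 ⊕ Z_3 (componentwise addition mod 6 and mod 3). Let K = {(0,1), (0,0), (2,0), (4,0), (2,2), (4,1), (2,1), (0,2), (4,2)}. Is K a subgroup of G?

|K| = 9 divides |G| = 18, consistent with Lagrange.
K contains the identity, every element's inverse is in K, and K is closed under +: it is a subgroup.

Yes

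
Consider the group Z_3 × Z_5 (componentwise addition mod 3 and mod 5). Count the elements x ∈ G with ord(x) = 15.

8

An element (a,b) has order lcm(ord(a), ord(b)); count pairs with lcm equal to 15.
Enumerating gives 8 such elements.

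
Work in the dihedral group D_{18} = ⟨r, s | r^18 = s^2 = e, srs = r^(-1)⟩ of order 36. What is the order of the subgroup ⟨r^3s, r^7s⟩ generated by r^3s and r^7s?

18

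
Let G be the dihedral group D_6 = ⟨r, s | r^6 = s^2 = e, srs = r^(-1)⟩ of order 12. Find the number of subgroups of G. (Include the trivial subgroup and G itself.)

16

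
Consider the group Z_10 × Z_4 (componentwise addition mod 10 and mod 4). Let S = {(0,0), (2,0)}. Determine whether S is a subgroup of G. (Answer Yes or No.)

No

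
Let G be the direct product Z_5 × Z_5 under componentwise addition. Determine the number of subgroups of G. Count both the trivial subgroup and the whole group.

8

|G| = 25, so by Lagrange every subgroup order divides 25. Divisors: 1, 5, 25.
Subgroups by order — order 1: 1; order 5: 6; order 25: 1.
Total: 1 + 6 + 1 = 8.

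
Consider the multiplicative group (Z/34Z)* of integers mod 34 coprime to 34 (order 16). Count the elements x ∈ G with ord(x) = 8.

The elements of order 8 are: 9, 15, 19, 25.
That's 4.

4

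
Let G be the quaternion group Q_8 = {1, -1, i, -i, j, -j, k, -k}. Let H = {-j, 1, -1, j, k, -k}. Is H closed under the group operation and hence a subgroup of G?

|H| = 6 does not divide |G| = 8, so by Lagrange H is not a subgroup.

No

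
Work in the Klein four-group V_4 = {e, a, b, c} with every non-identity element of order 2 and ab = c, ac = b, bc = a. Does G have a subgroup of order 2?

Yes

2 | 4. A subgroup of order 2 is {e, a}.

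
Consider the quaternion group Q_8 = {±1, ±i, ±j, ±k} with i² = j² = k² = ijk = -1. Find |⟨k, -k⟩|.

|⟨k⟩| = 4 and |⟨-k⟩| = 4, so |H| is a multiple of lcm(4, 4) = 4 and divides |G| = 8.
Closing under the operation: H = {1, -1, k, -k}, so |H| = 4.

4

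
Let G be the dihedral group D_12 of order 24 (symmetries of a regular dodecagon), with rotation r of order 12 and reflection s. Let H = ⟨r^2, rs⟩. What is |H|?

12

|⟨r^2⟩| = 6 and |⟨rs⟩| = 2, so |H| is a multiple of lcm(6, 2) = 6 and divides |G| = 24.
Closing under the operation: H = {e, r^2, r^4, r^6, r^8, r^10, rs, r^3s, r^5s, r^7s, r^9s, r^11s}, so |H| = 12.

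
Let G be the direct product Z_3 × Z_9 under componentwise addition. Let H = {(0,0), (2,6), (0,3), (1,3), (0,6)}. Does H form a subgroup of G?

No

|H| = 5 does not divide |G| = 27, so by Lagrange H is not a subgroup.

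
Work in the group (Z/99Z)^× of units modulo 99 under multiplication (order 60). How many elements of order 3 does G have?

2

The elements of order 3 are: 34, 67.
That's 2.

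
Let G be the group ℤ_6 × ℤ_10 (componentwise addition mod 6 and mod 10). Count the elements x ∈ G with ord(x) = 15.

An element (a,b) has order lcm(ord(a), ord(b)); count pairs with lcm equal to 15.
Enumerating gives 8 such elements.

8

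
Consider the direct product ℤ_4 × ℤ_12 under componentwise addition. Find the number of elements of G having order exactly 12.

24

An element (a,b) has order lcm(ord(a), ord(b)); count pairs with lcm equal to 12.
Enumerating gives 24 such elements.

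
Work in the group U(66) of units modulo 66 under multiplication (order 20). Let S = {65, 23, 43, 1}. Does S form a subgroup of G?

|S| = 4 divides |G| = 20, consistent with Lagrange.
S contains the identity, every element's inverse is in S, and S is closed under ·: it is a subgroup.

Yes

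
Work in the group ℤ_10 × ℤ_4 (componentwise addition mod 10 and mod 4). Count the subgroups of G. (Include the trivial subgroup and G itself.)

16

|G| = 40, so by Lagrange every subgroup order divides 40. Divisors: 1, 2, 4, 5, 8, 10, 20, 40.
Subgroups by order — order 1: 1; order 2: 3; order 4: 3; order 5: 1; order 8: 1; order 10: 3; order 20: 3; order 40: 1.
Total: 1 + 3 + 3 + 1 + 1 + 3 + 3 + 1 = 16.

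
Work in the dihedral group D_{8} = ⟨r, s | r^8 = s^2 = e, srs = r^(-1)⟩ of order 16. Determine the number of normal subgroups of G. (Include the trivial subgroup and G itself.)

7

G has 19 subgroups. Checking conjugation-invariance by order — order 1: 1/1 normal; order 2: 1/9 normal; order 4: 1/5 normal; order 8: 3/3 normal; order 16: 1/1 normal.
Total normal subgroups: 7.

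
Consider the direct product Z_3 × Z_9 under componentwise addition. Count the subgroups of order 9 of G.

|G| = 27 and 9 | 27, so subgroups of order 9 are possible by Lagrange.
The subgroups of order 9 are: {(0,0), (0,1), (0,2), (0,3), (0,4), (0,5), (0,6), (0,7), (0,8)}; {(0,0), (0,3), (0,6), (1,0), (1,3), (1,6), (2,0), (2,3), (2,6)}; {(0,0), (0,3), (0,6), (1,1), (1,4), (1,7), (2,2), (2,5), (2,8)}; {(0,0), (0,3), (0,6), (1,2), (1,5), (1,8), (2,1), (2,4), (2,7)}.
So G has 4 subgroups of order 9.

4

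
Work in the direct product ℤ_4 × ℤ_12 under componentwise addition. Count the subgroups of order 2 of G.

|G| = 48 and 2 | 48, so subgroups of order 2 are possible by Lagrange.
The subgroups of order 2 are: {(0,0), (0,6)}; {(0,0), (2,0)}; {(0,0), (2,6)}.
So G has 3 subgroups of order 2.

3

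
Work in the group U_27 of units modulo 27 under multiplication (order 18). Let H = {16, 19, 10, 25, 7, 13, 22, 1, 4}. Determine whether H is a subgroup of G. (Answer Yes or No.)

Yes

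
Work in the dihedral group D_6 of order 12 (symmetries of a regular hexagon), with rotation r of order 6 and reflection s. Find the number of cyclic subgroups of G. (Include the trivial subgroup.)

Group the elements of G by the cyclic subgroup they generate; each cyclic subgroup of order d accounts for φ(d) elements.
Cyclic subgroups by order — order 1: 1; order 2: 7; order 3: 1; order 6: 1.
Total: 10.

10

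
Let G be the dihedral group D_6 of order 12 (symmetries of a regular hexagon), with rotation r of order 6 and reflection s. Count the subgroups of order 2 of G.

|G| = 12 and 2 | 12, so subgroups of order 2 are possible by Lagrange.
The subgroups of order 2 are: {e, r^2s}; {e, r^3}; {e, r^3s}; {e, r^4s}; … (7 in all).
So G has 7 subgroups of order 2.

7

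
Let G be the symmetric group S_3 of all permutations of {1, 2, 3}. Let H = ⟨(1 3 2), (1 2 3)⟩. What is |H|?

3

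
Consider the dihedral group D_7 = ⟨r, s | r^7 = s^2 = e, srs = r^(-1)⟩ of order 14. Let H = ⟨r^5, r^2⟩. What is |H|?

|⟨r^5⟩| = 7 and |⟨r^2⟩| = 7, so |H| is a multiple of lcm(7, 7) = 7 and divides |G| = 14.
Closing under the operation: H = {e, r, r^2, r^3, r^4, r^5, r^6}, so |H| = 7.

7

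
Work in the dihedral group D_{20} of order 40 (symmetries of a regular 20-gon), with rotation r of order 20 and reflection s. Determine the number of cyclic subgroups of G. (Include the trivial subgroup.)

26

Group the elements of G by the cyclic subgroup they generate; each cyclic subgroup of order d accounts for φ(d) elements.
Cyclic subgroups by order — order 1: 1; order 2: 21; order 4: 1; order 5: 1; order 10: 1; order 20: 1.
Total: 26.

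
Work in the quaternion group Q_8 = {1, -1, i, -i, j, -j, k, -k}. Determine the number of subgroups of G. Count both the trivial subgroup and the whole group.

6

|G| = 8, so by Lagrange every subgroup order divides 8. Divisors: 1, 2, 4, 8.
Subgroups by order — order 1: 1; order 2: 1; order 4: 3; order 8: 1.
Total: 1 + 1 + 3 + 1 = 6.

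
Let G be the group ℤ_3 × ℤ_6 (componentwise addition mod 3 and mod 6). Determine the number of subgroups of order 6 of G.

|G| = 18 and 6 | 18, so subgroups of order 6 are possible by Lagrange.
The subgroups of order 6 are: {(0,0), (0,1), (0,2), (0,3), (0,4), (0,5)}; {(0,0), (0,3), (1,0), (1,3), (2,0), (2,3)}; {(0,0), (0,3), (1,1), (1,4), (2,2), (2,5)}; {(0,0), (0,3), (1,2), (1,5), (2,1), (2,4)}.
So G has 4 subgroups of order 6.

4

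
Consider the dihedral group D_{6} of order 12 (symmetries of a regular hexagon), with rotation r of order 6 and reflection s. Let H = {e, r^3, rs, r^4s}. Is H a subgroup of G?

Yes

|H| = 4 divides |G| = 12, consistent with Lagrange.
H contains the identity, every element's inverse is in H, and H is closed under ·: it is a subgroup.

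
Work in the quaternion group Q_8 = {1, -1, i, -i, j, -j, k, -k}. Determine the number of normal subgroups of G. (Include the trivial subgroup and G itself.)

G has 6 subgroups. Checking conjugation-invariance by order — order 1: 1/1 normal; order 2: 1/1 normal; order 4: 3/3 normal; order 8: 1/1 normal.
Total normal subgroups: 6.

6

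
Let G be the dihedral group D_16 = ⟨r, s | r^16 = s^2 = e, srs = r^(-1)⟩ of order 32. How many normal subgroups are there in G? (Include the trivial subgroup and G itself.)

G has 36 subgroups. Checking conjugation-invariance by order — order 1: 1/1 normal; order 2: 1/17 normal; order 4: 1/9 normal; order 8: 1/5 normal; order 16: 3/3 normal; order 32: 1/1 normal.
Total normal subgroups: 8.

8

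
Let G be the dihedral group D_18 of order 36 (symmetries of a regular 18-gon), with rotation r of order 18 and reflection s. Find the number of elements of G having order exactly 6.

2

The elements of order 6 are: r^3, r^15.
That's 2.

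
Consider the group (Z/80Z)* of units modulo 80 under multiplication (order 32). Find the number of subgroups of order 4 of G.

19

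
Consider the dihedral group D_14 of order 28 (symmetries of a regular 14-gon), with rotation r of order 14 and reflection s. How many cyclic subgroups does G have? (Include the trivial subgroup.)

18

Each element a generates a cyclic subgroup ⟨a⟩; distinct elements may generate the same one (a cyclic group of order d has φ(d) generators).
Cyclic subgroups by order — order 1: 1; order 2: 15; order 7: 1; order 14: 1.
Total: 18.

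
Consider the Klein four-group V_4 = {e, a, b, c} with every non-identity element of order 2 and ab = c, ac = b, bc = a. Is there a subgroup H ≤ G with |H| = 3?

3 does not divide |G| = 4, so by Lagrange no subgroup of order 3 exists.

No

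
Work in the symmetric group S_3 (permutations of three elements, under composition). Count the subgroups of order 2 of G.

3

|G| = 6 and 2 | 6, so subgroups of order 2 are possible by Lagrange.
The subgroups of order 2 are: {e, (1 2)}; {e, (1 3)}; {e, (2 3)}.
So G has 3 subgroups of order 2.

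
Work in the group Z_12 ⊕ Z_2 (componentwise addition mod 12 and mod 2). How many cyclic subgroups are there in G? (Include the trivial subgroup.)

12

Each element a generates a cyclic subgroup ⟨a⟩; distinct elements may generate the same one (a cyclic group of order d has φ(d) generators).
Cyclic subgroups by order — order 1: 1; order 2: 3; order 3: 1; order 4: 2; order 6: 3; order 12: 2.
Total: 12.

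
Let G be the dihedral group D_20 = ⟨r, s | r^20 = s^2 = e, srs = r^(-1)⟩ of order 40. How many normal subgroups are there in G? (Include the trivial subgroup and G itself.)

9

G has 48 subgroups. Checking conjugation-invariance by order — order 1: 1/1 normal; order 2: 1/21 normal; order 4: 1/11 normal; order 5: 1/1 normal; order 8: 0/5 normal; order 10: 1/5 normal; order 20: 3/3 normal; order 40: 1/1 normal.
Total normal subgroups: 9.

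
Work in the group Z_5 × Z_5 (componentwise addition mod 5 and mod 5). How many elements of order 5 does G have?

24

An element (a,b) has order lcm(ord(a), ord(b)); count pairs with lcm equal to 5.
Enumerating gives 24 such elements.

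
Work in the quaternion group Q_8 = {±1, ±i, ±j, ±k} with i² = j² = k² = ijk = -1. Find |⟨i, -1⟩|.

4

|⟨i⟩| = 4 and |⟨-1⟩| = 2, so |H| is a multiple of lcm(4, 2) = 4 and divides |G| = 8.
Closing under the operation: H = {1, -1, i, -i}, so |H| = 4.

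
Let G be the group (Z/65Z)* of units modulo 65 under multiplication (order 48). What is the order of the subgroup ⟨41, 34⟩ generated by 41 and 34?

24

|⟨41⟩| = 12 and |⟨34⟩| = 4, so |H| is a multiple of lcm(12, 4) = 12 and divides |G| = 48.
Closing under the operation: H = {1, 4, 6, 9, 11, 14, 16, 19, 21, 24, 29, 31, 34, 36, 41, 44, 46, 49, 51, 54, 56, 59, 61, 64}, so |H| = 24.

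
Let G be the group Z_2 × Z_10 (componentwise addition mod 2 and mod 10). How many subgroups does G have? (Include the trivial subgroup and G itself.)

|G| = 20, so by Lagrange every subgroup order divides 20. Divisors: 1, 2, 4, 5, 10, 20.
Subgroups by order — order 1: 1; order 2: 3; order 4: 1; order 5: 1; order 10: 3; order 20: 1.
Total: 1 + 3 + 1 + 1 + 3 + 1 = 10.

10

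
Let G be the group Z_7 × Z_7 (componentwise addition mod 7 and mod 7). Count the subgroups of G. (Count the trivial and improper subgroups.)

|G| = 49, so by Lagrange every subgroup order divides 49. Divisors: 1, 7, 49.
Subgroups by order — order 1: 1; order 7: 8; order 49: 1.
Total: 1 + 8 + 1 = 10.

10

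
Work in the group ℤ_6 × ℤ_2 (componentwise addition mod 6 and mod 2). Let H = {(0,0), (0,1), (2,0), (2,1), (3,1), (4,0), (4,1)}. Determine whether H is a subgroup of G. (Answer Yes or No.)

|H| = 7 does not divide |G| = 12, so by Lagrange H is not a subgroup.

No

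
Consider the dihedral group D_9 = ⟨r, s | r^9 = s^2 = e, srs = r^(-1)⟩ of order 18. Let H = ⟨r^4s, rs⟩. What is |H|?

6

|⟨r^4s⟩| = 2 and |⟨rs⟩| = 2, so |H| is a multiple of lcm(2, 2) = 2 and divides |G| = 18.
Closing under the operation: H = {e, r^3, r^6, rs, r^4s, r^7s}, so |H| = 6.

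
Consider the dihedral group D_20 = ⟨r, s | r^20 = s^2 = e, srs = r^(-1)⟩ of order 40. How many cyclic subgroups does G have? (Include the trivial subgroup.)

26

A cyclic subgroup of order d is generated by each of its φ(d) elements of order d, so the cyclic subgroups of order d number (#elements of order d)/φ(d).
Cyclic subgroups by order — order 1: 1; order 2: 21; order 4: 1; order 5: 1; order 10: 1; order 20: 1.
Total: 26.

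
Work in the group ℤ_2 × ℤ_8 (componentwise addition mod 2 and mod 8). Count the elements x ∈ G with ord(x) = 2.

An element (a,b) has order lcm(ord(a), ord(b)); count pairs with lcm equal to 2.
Enumerating gives 3 such elements.

3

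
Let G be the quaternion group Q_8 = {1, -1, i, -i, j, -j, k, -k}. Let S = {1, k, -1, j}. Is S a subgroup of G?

k ∈ S but its inverse -k ∉ S, so S is not a subgroup.

No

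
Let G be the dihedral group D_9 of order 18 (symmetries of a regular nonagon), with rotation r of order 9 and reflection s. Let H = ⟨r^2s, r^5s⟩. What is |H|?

|⟨r^2s⟩| = 2 and |⟨r^5s⟩| = 2, so |H| is a multiple of lcm(2, 2) = 2 and divides |G| = 18.
Closing under the operation: H = {e, r^3, r^6, r^2s, r^5s, r^8s}, so |H| = 6.

6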